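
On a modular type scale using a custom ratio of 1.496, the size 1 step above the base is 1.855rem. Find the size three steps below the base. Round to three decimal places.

1.855 ÷ 1.496⁴ = 1.855 ÷ 5.00872 ≈ 0.370

0.370rem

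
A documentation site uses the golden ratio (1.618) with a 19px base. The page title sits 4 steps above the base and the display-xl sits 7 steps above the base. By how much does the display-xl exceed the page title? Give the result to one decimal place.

Step 4: 19.0 × 1.618⁴ = 130.217px
Step 7: 19.0 × 1.618⁷ = 551.573px
Difference: 551.573 − 130.217 = 421.356px

421.4px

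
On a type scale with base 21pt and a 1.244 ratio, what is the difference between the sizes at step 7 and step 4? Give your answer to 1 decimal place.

46.5pt

Step 4: 21.0 × 1.244⁴ = 50.292pt
Step 7: 21.0 × 1.244⁷ = 96.819pt
Difference: 96.819 − 50.292 = 46.527pt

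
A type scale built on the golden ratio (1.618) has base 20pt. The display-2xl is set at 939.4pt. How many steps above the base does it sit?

1.618ⁿ = 939.4 / 20 = 46.9700
n = ln(46.9700) / ln(1.618) = 3.8495 / 0.4812 ≈ 8.00

8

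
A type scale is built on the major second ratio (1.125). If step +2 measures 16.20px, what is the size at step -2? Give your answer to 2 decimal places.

16.20 ÷ 1.125⁴ = 16.20 ÷ 1.60181 ≈ 10.114

10.11px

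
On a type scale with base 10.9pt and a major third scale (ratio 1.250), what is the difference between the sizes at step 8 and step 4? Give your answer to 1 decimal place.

38.4pt

Step 4: 10.9 × 1.250⁴ = 26.611pt
Step 8: 10.9 × 1.250⁸ = 64.969pt
Difference: 64.969 − 26.611 = 38.358pt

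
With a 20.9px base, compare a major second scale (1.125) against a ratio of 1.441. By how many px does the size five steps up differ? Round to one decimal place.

Major second: 20.9 × 1.125⁵ = 37.662px
At 1.441: 20.9 × 1.441⁵ = 129.857px
Difference: 129.857 − 37.662 = 92.195px

92.2px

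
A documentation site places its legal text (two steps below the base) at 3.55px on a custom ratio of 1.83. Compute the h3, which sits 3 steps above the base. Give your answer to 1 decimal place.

72.9px

3.55 × 1.83⁵ = 3.55 × 20.52369 ≈ 72.859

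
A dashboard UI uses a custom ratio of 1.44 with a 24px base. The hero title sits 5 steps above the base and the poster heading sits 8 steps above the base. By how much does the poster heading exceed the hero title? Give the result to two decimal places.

Step 5: 24.0 × 1.44⁵ = 148.6017px
Step 8: 24.0 × 1.44⁸ = 443.7222px
Difference: 443.7222 − 148.6017 = 295.1205px

295.12px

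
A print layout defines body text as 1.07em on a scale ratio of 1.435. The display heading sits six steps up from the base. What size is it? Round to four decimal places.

9.3432em

Every step multiplies by the scale ratio.
1.07 × 1.435⁶ = 1.07 × 8.73195 ≈ 9.3432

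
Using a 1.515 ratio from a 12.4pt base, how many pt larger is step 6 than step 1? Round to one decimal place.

131.1pt

Step 1: 12.4 × 1.515 = 18.786pt
Step 6: 12.4 × 1.515⁶ = 149.933pt
Difference: 149.933 − 18.786 = 131.147pt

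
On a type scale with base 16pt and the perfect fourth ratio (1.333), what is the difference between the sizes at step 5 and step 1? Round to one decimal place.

Step 1: 16.0 × 1.333 = 21.328pt
Step 5: 16.0 × 1.333⁵ = 67.340pt
Difference: 67.340 − 21.328 = 46.012pt

46.0pt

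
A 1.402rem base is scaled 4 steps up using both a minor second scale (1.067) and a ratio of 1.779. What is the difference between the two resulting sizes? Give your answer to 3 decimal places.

Minor second: 1.402 × 1.067⁴ = 1.81721rem
At 1.779: 1.402 × 1.779⁴ = 14.04274rem
Difference: 14.04274 − 1.81721 = 12.22553rem

12.226rem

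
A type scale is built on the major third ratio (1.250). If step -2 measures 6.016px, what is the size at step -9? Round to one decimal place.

1.3px

Moving from step -2 to step -9 is 7 steps down, so divide by r⁷.
6.016 ÷ 1.250⁷ = 6.016 ÷ 4.76837 ≈ 1.262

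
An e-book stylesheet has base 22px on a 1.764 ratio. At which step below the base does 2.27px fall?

4

1.764ⁿ = 22 / 2.27 = 9.6916
n = ln(9.6916) / ln(1.764) = 2.2713 / 0.5676 ≈ 4.00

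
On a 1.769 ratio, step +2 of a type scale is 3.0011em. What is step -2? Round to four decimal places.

3.0011 ÷ 1.769⁴ = 3.0011 ÷ 9.79290 ≈ 0.3065

0.3065em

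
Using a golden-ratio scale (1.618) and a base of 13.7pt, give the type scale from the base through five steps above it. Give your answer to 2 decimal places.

Step 0: 13.7pt
Step 1: 13.7 × 1.618 = 22.17
Step 2: 13.7 × 1.618² = 35.87
Step 3: 13.7 × 1.618³ = 58.03
Step 4: 13.7 × 1.618⁴ = 93.89
Step 5: 13.7 × 1.618⁵ = 151.92

13.70pt, 22.17pt, 35.87pt, 58.03pt, 93.89pt, 151.92pt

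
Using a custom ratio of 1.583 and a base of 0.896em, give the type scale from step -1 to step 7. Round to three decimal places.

Step -1: 0.896 ÷ 1.583 = 0.566
Step 0: 0.896em
Step 1: 0.896 × 1.583 = 1.418
Step 2: 0.896 × 1.583² = 2.245
Step 3: 0.896 × 1.583³ = 3.554
Step 4: 0.896 × 1.583⁴ = 5.626
Step 5: 0.896 × 1.583⁵ = 8.907
Step 6: 0.896 × 1.583⁶ = 14.099
Step 7: 0.896 × 1.583⁷ = 22.319

0.566em, 0.896em, 1.418em, 2.245em, 3.554em, 5.626em, 8.907em, 14.099em, 22.319em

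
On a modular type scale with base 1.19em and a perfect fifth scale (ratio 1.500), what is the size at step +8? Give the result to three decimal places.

30.498em

Every step multiplies by the scale ratio.
1.19 × 1.500⁸ = 1.19 × 25.62891 ≈ 30.498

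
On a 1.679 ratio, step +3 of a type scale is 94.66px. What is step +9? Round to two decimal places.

The gap is 9 − (3) = 6 steps, so the factor is 1.679^6.
94.66 × 1.679⁶ = 94.66 × 22.40290 ≈ 2120.658

2120.66px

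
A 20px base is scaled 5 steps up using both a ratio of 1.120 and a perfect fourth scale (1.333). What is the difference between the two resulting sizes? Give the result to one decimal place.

At 1.120: 20.0 × 1.120⁵ = 35.247px
Perfect fourth: 20.0 × 1.333⁵ = 84.175px
Difference: 84.175 − 35.247 = 48.928px

48.9px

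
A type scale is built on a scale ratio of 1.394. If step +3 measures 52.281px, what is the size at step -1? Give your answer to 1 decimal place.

52.281 ÷ 1.394⁴ = 52.281 ÷ 3.77617 ≈ 13.845

13.8px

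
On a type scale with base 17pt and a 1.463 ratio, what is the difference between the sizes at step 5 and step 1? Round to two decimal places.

89.07pt

Step 1: 17.0 × 1.463 = 24.8710pt
Step 5: 17.0 × 1.463⁵ = 113.9385pt
Difference: 113.9385 − 24.8710 = 89.0675pt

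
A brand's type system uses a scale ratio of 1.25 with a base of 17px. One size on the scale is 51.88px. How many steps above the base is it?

1.25ⁿ = 51.88 / 17 = 3.0518
n = ln(3.0518) / ln(1.25) = 1.1157 / 0.2231 ≈ 5.00

5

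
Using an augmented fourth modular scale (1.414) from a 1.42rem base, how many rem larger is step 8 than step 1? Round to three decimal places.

Step 1: 1.42 × 1.414 = 2.00788rem
Step 8: 1.42 × 1.414⁸ = 22.69257rem
Difference: 22.69257 − 2.00788 = 20.68469rem

20.685rem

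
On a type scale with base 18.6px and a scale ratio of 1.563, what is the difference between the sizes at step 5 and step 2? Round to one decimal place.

128.1px

Step 2: 18.6 × 1.563² = 45.439px
Step 5: 18.6 × 1.563⁵ = 173.503px
Difference: 173.503 − 45.439 = 128.064px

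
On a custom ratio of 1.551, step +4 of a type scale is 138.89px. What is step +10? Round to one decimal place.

1933.5px

The gap is 10 − (4) = 6 steps, so the factor is 1.551^6.
138.89 × 1.551⁶ = 138.89 × 13.92101 ≈ 1933.489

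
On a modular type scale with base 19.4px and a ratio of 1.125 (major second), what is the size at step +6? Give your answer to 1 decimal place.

19.4 × 1.125⁶ = 19.4 × 2.02729 ≈ 39.33

39.3px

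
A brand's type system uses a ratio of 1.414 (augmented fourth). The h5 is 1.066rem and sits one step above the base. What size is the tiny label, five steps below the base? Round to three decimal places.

0.133rem

Moving from step +1 to step -5 is 6 steps down, so divide by r⁶.
1.066 ÷ 1.414⁶ = 1.066 ÷ 7.99275 ≈ 0.133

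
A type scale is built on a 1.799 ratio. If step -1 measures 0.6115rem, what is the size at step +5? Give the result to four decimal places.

Moving from step -1 to step +5 is 6 steps up, so multiply by r⁶.
0.6115 × 1.799⁶ = 0.6115 × 33.89901 ≈ 20.7292

20.7292rem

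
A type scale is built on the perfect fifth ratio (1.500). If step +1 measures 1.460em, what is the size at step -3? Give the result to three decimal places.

0.288em

Moving from step +1 to step -3 is 4 steps down, so divide by r⁴.
1.460 ÷ 1.500⁴ = 1.460 ÷ 5.06250 ≈ 0.288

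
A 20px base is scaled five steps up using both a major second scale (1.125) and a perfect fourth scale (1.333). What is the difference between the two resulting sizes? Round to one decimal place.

Major second: 20.0 × 1.125⁵ = 36.041px
Perfect fourth: 20.0 × 1.333⁵ = 84.175px
Difference: 84.175 − 36.041 = 48.134px

48.1px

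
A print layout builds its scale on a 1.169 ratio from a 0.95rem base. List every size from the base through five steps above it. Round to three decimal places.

Step 0: 0.95rem
Step 1: 0.95 × 1.169 = 1.111
Step 2: 0.95 × 1.169² = 1.298
Step 3: 0.95 × 1.169³ = 1.518
Step 4: 0.95 × 1.169⁴ = 1.774
Step 5: 0.95 × 1.169⁵ = 2.074

0.950rem, 1.111rem, 1.298rem, 1.518rem, 1.774rem, 2.074rem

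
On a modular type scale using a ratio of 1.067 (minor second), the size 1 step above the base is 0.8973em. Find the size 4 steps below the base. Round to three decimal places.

0.8973 ÷ 1.067⁵ = 0.8973 ÷ 1.38300 ≈ 0.649

0.649em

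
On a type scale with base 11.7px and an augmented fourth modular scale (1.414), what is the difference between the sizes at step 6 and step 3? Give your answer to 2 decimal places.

60.44px

Step 3: 11.7 × 1.414³ = 33.0776px
Step 6: 11.7 × 1.414⁶ = 93.5152px
Difference: 93.5152 − 33.0776 = 60.4376px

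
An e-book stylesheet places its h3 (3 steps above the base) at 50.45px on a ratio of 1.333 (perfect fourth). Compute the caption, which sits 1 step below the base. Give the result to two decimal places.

50.45 ÷ 1.333⁴ = 50.45 ÷ 3.15733 ≈ 15.979

15.98px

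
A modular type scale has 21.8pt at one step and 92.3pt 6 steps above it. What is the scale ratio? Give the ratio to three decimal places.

1.272

The ratio satisfies 21.8 × r⁶ = 92.3, so r = (92.3 / 21.8)^(1/6).
r = 4.2339^(1/6) ≈ 1.2719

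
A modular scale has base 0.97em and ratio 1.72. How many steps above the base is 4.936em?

1.72ⁿ = 4.936 / 0.97 = 5.0887
n = ln(5.0887) / ln(1.72) = 1.6270 / 0.5423 ≈ 3.00

3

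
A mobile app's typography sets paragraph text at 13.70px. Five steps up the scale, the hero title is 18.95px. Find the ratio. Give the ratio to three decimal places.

r⁵ = 18.95 / 13.70, so r = (18.95/13.70)^(1/5).
r = 1.3832^(1/5) ≈ 1.0670

1.067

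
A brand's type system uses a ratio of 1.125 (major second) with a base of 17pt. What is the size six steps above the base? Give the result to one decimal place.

17.0 × 1.125⁶ = 17.0 × 2.02729 ≈ 34.46

34.5pt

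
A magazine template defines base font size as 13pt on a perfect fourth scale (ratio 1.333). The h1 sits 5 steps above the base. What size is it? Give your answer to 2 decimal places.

Every step multiplies by the scale ratio.
13.0 × 1.333⁵ = 13.0 × 4.20873 ≈ 54.71

54.71pt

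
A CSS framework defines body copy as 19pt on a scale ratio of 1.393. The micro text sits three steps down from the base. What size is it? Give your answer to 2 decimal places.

7.03pt

19.0 ÷ 1.393³ = 19.0 ÷ 2.70305 ≈ 7.03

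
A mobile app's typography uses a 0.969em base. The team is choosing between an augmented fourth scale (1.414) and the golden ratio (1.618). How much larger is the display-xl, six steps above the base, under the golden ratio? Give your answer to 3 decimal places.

Augmented fourth: 0.969 × 1.414⁶ = 7.74498em
Golden ratio: 0.969 × 1.618⁶ = 17.38581em
Difference: 17.38581 − 7.74498 = 9.64083em

9.641em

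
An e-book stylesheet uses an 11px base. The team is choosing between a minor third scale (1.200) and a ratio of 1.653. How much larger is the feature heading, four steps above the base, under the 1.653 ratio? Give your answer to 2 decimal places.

Minor third: 11.0 × 1.200⁴ = 22.8096px
At 1.653: 11.0 × 1.653⁴ = 82.1266px
Difference: 82.1266 − 22.8096 = 59.3170px

59.32px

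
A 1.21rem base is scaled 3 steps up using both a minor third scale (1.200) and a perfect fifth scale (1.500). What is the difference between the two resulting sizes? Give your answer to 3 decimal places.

Minor third: 1.21 × 1.200³ = 2.09088rem
Perfect fifth: 1.21 × 1.500³ = 4.08375rem
Difference: 4.08375 − 2.09088 = 1.99287rem

1.993rem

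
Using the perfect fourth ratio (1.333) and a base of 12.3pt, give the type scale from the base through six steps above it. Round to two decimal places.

Step 0: 12.3pt
Step 1: 12.3 × 1.333 = 16.40
Step 2: 12.3 × 1.333² = 21.86
Step 3: 12.3 × 1.333³ = 29.13
Step 4: 12.3 × 1.333⁴ = 38.84
Step 5: 12.3 × 1.333⁵ = 51.77
Step 6: 12.3 × 1.333⁶ = 69.01

12.30pt, 16.40pt, 21.86pt, 29.13pt, 38.84pt, 51.77pt, 69.01pt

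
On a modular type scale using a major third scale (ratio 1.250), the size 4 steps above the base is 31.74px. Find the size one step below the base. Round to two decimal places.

31.74 ÷ 1.250⁵ = 31.74 ÷ 3.05176 ≈ 10.401

10.40px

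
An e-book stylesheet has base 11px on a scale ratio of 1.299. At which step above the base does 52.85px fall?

6

1.299ⁿ = 52.85 / 11 = 4.8045
n = ln(4.8045) / ln(1.299) = 1.5696 / 0.2616 ≈ 6.00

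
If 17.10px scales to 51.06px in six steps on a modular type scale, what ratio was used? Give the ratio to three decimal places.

1.200

The ratio satisfies 17.10 × r⁶ = 51.06, so r = (51.06 / 17.10)^(1/6).
r = 2.9860^(1/6) ≈ 1.2000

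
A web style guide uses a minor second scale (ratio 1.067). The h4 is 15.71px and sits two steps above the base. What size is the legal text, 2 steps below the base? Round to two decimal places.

12.12px

15.71 ÷ 1.067⁴ = 15.71 ÷ 1.29616 ≈ 12.120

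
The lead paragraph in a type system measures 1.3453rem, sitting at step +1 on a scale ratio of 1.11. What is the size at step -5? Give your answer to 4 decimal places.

1.3453 ÷ 1.11⁶ = 1.3453 ÷ 1.87041 ≈ 0.7193

0.7193rem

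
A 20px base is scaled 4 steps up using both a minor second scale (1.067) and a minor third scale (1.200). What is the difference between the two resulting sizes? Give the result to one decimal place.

15.5px

Minor second: 20.0 × 1.067⁴ = 25.923px
Minor third: 20.0 × 1.200⁴ = 41.472px
Difference: 41.472 − 25.923 = 15.549px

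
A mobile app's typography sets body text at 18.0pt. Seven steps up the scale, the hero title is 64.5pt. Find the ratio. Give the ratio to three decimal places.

The ratio satisfies 18.0 × r⁷ = 64.5, so r = (64.5 / 18.0)^(1/7).
r = 3.5833^(1/7) ≈ 1.2000

1.200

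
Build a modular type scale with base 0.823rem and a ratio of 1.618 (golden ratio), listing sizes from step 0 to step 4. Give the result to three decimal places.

0.823rem, 1.332rem, 2.155rem, 3.486rem, 5.640rem

Step 0: 0.823rem
Step 1: 0.823 × 1.618 = 1.332
Step 2: 0.823 × 1.618² = 2.155
Step 3: 0.823 × 1.618³ = 3.486
Step 4: 0.823 × 1.618⁴ = 5.640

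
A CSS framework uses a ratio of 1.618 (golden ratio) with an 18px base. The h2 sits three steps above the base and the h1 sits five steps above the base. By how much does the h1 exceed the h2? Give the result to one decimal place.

123.4px

Step 3: 18.0 × 1.618³ = 76.244px
Step 5: 18.0 × 1.618⁵ = 199.602px
Difference: 199.602 − 76.244 = 123.358px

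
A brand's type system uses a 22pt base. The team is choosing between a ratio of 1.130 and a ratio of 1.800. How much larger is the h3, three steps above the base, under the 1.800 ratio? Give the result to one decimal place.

At 1.130: 22.0 × 1.130³ = 31.744pt
At 1.800: 22.0 × 1.800³ = 128.304pt
Difference: 128.304 − 31.744 = 96.560pt

96.6pt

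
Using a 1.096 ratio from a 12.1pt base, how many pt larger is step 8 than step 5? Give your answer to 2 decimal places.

6.06pt

Step 5: 12.1 × 1.096⁵ = 19.1354pt
Step 8: 12.1 × 1.096⁸ = 25.1924pt
Difference: 25.1924 − 19.1354 = 6.0570pt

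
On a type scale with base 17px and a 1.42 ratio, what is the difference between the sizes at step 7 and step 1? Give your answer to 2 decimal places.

Step 1: 17.0 × 1.42 = 24.1400px
Step 7: 17.0 × 1.42⁷ = 197.9098px
Difference: 197.9098 − 24.1400 = 173.7698px

173.77px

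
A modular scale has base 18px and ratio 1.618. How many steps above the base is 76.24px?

1.618ⁿ = 76.24 / 18 = 4.2356
n = ln(4.2356) / ln(1.618) = 1.4435 / 0.4812 ≈ 3.00

3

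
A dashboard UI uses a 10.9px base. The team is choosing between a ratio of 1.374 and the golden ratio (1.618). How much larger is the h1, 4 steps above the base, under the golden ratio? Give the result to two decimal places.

At 1.374: 10.9 × 1.374⁴ = 38.8484px
Golden ratio: 10.9 × 1.618⁴ = 74.7034px
Difference: 74.7034 − 38.8484 = 35.8550px

35.86px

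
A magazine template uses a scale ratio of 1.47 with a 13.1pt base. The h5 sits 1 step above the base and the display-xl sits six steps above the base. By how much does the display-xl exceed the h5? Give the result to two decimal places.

112.93pt

Step 1: 13.1 × 1.47 = 19.2570pt
Step 6: 13.1 × 1.47⁶ = 132.1829pt
Difference: 132.1829 − 19.2570 = 112.9259pt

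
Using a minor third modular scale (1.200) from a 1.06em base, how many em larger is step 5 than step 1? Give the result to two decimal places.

1.37em

Step 1: 1.06 × 1.200 = 1.2720em
Step 5: 1.06 × 1.200⁵ = 2.6376em
Difference: 2.6376 − 1.2720 = 1.3656em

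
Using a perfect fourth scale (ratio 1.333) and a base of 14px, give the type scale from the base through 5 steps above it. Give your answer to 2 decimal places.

Step 0: 14px
Step 1: 14.0 × 1.333 = 18.66
Step 2: 14.0 × 1.333² = 24.88
Step 3: 14.0 × 1.333³ = 33.16
Step 4: 14.0 × 1.333⁴ = 44.20
Step 5: 14.0 × 1.333⁵ = 58.92

14.00px, 18.66px, 24.88px, 33.16px, 44.20px, 58.92px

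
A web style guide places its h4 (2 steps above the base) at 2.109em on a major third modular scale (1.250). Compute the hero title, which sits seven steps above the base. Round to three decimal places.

Moving from step +2 to step +7 is 5 steps up, so multiply by r⁵.
2.109 × 1.250⁵ = 2.109 × 3.05176 ≈ 6.436

6.436em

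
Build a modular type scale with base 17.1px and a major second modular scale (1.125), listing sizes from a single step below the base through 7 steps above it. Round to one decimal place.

15.2px, 17.1px, 19.2px, 21.6px, 24.3px, 27.4px, 30.8px, 34.7px, 39.0px

Step -1: 17.1 ÷ 1.125 = 15.2
Step 0: 17.1px
Step 1: 17.1 × 1.125 = 19.2
Step 2: 17.1 × 1.125² = 21.6
Step 3: 17.1 × 1.125³ = 24.3
Step 4: 17.1 × 1.125⁴ = 27.4
Step 5: 17.1 × 1.125⁵ = 30.8
Step 6: 17.1 × 1.125⁶ = 34.7
Step 7: 17.1 × 1.125⁷ = 39.0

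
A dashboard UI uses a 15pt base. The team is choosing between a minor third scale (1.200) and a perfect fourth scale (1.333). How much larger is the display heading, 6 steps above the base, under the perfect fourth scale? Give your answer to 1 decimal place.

39.4pt

Minor third: 15.0 × 1.200⁶ = 44.790pt
Perfect fourth: 15.0 × 1.333⁶ = 84.153pt
Difference: 84.153 − 44.790 = 39.363pt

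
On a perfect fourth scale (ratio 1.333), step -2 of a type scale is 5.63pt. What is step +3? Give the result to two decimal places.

5.63 × 1.333⁵ = 5.63 × 4.20873 ≈ 23.695

23.70pt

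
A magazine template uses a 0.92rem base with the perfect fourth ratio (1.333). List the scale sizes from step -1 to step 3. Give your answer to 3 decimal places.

Step -1: 0.92 ÷ 1.333 = 0.690
Step 0: 0.92rem
Step 1: 0.92 × 1.333 = 1.226
Step 2: 0.92 × 1.333² = 1.635
Step 3: 0.92 × 1.333³ = 2.179

0.690rem, 0.920rem, 1.226rem, 1.635rem, 2.179rem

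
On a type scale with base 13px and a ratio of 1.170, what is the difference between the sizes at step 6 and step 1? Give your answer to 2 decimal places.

Step 1: 13.0 × 1.170 = 15.2100px
Step 6: 13.0 × 1.170⁶ = 33.3471px
Difference: 33.3471 − 15.2100 = 18.1371px

18.14px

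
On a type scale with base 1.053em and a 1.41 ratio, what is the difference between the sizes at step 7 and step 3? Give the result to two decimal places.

Step 3: 1.053 × 1.41³ = 2.9518em
Step 7: 1.053 × 1.41⁷ = 11.6671em
Difference: 11.6671 − 2.9518 = 8.7153em

8.72em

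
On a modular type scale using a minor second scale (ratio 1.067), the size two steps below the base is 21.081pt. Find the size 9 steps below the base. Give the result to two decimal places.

13.39pt

Moving from step -2 to step -9 is 7 steps down, so divide by r⁷.
21.081 ÷ 1.067⁷ = 21.081 ÷ 1.57453 ≈ 13.389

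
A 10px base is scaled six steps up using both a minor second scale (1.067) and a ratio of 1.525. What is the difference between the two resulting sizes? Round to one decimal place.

Minor second: 10.0 × 1.067⁶ = 14.757px
At 1.525: 10.0 × 1.525⁶ = 125.782px
Difference: 125.782 − 14.757 = 111.025px

111.0px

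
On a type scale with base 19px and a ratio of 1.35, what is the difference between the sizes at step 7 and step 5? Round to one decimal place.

70.1px

Step 5: 19.0 × 1.35⁵ = 85.197px
Step 7: 19.0 × 1.35⁷ = 155.271px
Difference: 155.271 − 85.197 = 70.074px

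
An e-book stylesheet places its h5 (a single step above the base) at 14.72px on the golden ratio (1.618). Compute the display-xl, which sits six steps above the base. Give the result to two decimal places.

163.23px

Moving from step +1 to step +6 is 5 steps up, so multiply by r⁵.
14.72 × 1.618⁵ = 14.72 × 11.08901 ≈ 163.230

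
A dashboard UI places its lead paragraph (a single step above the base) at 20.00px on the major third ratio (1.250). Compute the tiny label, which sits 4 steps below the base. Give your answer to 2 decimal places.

20.00 ÷ 1.250⁵ = 20.00 ÷ 3.05176 ≈ 6.554

6.55px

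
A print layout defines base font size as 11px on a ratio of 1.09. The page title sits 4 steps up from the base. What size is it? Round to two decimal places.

11.0 × 1.09⁴ = 11.0 × 1.41158 ≈ 15.53

15.53px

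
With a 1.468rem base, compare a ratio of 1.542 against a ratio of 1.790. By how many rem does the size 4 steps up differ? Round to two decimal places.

At 1.542: 1.468 × 1.542⁴ = 8.2997rem
At 1.790: 1.468 × 1.790⁴ = 15.0709rem
Difference: 15.0709 − 8.2997 = 6.7712rem

6.77rem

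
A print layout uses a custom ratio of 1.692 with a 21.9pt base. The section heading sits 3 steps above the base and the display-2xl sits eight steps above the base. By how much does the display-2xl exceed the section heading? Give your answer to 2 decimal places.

1365.03pt

Step 3: 21.9 × 1.692³ = 106.0829pt
Step 8: 21.9 × 1.692⁸ = 1471.1162pt
Difference: 1471.1162 − 106.0829 = 1365.0333pt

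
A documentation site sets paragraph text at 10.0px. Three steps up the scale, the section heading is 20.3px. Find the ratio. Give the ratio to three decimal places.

The ratio satisfies 10.0 × r³ = 20.3, so r = (20.3 / 10.0)^(1/3).
r = 2.0300^(1/3) ≈ 1.2662

1.266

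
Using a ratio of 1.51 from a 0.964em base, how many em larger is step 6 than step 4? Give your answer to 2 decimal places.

Step 4: 0.964 × 1.51⁴ = 5.0117em
Step 6: 0.964 × 1.51⁶ = 11.4272em
Difference: 11.4272 − 5.0117 = 6.4155em

6.42em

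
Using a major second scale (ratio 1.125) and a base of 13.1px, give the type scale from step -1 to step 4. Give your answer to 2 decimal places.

Step -1: 13.1 ÷ 1.125 = 11.64
Step 0: 13.1px
Step 1: 13.1 × 1.125 = 14.74
Step 2: 13.1 × 1.125² = 16.58
Step 3: 13.1 × 1.125³ = 18.65
Step 4: 13.1 × 1.125⁴ = 20.98

11.64px, 13.10px, 14.74px, 16.58px, 18.65px, 20.98px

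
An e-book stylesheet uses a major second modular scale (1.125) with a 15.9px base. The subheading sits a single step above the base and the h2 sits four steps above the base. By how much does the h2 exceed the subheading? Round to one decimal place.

Step 1: 15.9 × 1.125 = 17.887px
Step 4: 15.9 × 1.125⁴ = 25.469px
Difference: 25.469 − 17.887 = 7.582px

7.6px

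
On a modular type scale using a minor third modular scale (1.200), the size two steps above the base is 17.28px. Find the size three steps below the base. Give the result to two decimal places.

17.28 ÷ 1.200⁵ = 17.28 ÷ 2.48832 ≈ 6.944

6.94px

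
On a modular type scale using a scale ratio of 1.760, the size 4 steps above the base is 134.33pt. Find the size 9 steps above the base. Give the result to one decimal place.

Moving from step +4 to step +9 is 5 steps up, so multiply by r⁵.
134.33 × 1.760⁵ = 134.33 × 16.88742 ≈ 2268.487

2268.5pt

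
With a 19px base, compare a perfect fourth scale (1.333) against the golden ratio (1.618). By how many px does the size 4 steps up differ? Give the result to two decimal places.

Perfect fourth: 19.0 × 1.333⁴ = 59.9894px
Golden ratio: 19.0 × 1.618⁴ = 130.2170px
Difference: 130.2170 − 59.9894 = 70.2276px

70.23px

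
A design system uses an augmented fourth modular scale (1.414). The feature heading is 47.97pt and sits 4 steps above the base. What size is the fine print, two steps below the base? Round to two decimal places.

47.97 ÷ 1.414⁶ = 47.97 ÷ 7.99275 ≈ 6.002

6.00pt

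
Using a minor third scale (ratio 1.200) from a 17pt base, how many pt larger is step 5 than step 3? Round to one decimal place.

Step 3: 17.0 × 1.200³ = 29.376pt
Step 5: 17.0 × 1.200⁵ = 42.301pt
Difference: 42.301 − 29.376 = 12.925pt

12.9pt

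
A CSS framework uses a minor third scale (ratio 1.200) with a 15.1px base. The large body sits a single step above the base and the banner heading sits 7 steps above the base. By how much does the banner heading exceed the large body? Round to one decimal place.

36.0px

Step 1: 15.1 × 1.200 = 18.120px
Step 7: 15.1 × 1.200⁷ = 54.106px
Difference: 54.106 − 18.120 = 35.986px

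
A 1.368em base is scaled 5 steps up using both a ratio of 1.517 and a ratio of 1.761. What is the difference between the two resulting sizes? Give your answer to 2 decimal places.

At 1.517: 1.368 × 1.517⁵ = 10.9904em
At 1.761: 1.368 × 1.761⁵ = 23.1677em
Difference: 23.1677 − 10.9904 = 12.1773em

12.18em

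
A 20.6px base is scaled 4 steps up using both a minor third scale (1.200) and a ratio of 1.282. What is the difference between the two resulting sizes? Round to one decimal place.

Minor third: 20.6 × 1.200⁴ = 42.716px
At 1.282: 20.6 × 1.282⁴ = 55.644px
Difference: 55.644 − 42.716 = 12.928px

12.9px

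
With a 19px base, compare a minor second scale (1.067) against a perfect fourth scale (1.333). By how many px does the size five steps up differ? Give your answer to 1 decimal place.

53.7px

Minor second: 19.0 × 1.067⁵ = 26.277px
Perfect fourth: 19.0 × 1.333⁵ = 79.966px
Difference: 79.966 − 26.277 = 53.689px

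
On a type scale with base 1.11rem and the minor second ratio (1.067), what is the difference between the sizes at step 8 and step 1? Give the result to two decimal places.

0.68rem

Step 1: 1.11 × 1.067 = 1.1844rem
Step 8: 1.11 × 1.067⁸ = 1.8648rem
Difference: 1.8648 − 1.1844 = 0.6804rem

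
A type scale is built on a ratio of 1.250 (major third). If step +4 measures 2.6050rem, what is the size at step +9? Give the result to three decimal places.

Moving from step +4 to step +9 is 5 steps up, so multiply by r⁵.
2.6050 × 1.250⁵ = 2.6050 × 3.05176 ≈ 7.950

7.950rem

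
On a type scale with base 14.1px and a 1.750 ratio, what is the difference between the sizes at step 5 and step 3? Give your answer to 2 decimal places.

155.86px

Step 3: 14.1 × 1.750³ = 75.5672px
Step 5: 14.1 × 1.750⁵ = 231.4245px
Difference: 231.4245 − 75.5672 = 155.8573px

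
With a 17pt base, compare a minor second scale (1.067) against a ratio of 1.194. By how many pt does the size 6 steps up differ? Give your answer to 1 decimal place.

24.2pt

Minor second: 17.0 × 1.067⁶ = 25.086pt
At 1.194: 17.0 × 1.194⁶ = 49.258pt
Difference: 49.258 − 25.086 = 24.172pt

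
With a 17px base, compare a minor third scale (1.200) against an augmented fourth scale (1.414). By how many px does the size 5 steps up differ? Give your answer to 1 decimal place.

53.8px

Minor third: 17.0 × 1.200⁵ = 42.301px
Augmented fourth: 17.0 × 1.414⁵ = 96.094px
Difference: 96.094 − 42.301 = 53.793px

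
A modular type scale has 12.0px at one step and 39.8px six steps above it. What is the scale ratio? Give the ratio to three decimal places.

1.221

r⁶ = 39.8 / 12.0, so r = (39.8/12.0)^(1/6).
r = 3.3167^(1/6) ≈ 1.2212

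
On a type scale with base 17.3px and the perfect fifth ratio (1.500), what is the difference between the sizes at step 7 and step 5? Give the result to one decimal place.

Step 5: 17.3 × 1.500⁵ = 131.372px
Step 7: 17.3 × 1.500⁷ = 295.587px
Difference: 295.587 − 131.372 = 164.215px

164.2px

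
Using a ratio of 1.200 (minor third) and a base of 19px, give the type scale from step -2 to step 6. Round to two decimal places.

Step -2: 19.0 ÷ 1.200² = 13.19
Step -1: 19.0 ÷ 1.200 = 15.83
Step 0: 19px
Step 1: 19.0 × 1.200 = 22.80
Step 2: 19.0 × 1.200² = 27.36
Step 3: 19.0 × 1.200³ = 32.83
Step 4: 19.0 × 1.200⁴ = 39.40
Step 5: 19.0 × 1.200⁵ = 47.28
Step 6: 19.0 × 1.200⁶ = 56.73

13.19px, 15.83px, 19.00px, 22.80px, 27.36px, 32.83px, 39.40px, 47.28px, 56.73px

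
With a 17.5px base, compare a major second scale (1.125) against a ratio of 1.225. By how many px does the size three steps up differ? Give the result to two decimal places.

7.25px

Major second: 17.5 × 1.125³ = 24.9170px
At 1.225: 17.5 × 1.225³ = 32.1696px
Difference: 32.1696 − 24.9170 = 7.2526px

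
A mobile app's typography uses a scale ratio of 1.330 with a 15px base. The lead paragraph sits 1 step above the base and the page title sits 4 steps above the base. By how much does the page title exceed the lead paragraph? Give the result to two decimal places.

Step 1: 15.0 × 1.330 = 19.9500px
Step 4: 15.0 × 1.330⁴ = 46.9351px
Difference: 46.9351 − 19.9500 = 26.9851px

26.99px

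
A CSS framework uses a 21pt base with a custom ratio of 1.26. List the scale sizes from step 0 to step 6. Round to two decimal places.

21.00pt, 26.46pt, 33.34pt, 42.01pt, 52.93pt, 66.69pt, 84.03pt

Step 0: 21pt
Step 1: 21.0 × 1.26 = 26.46
Step 2: 21.0 × 1.26² = 33.34
Step 3: 21.0 × 1.26³ = 42.01
Step 4: 21.0 × 1.26⁴ = 52.93
Step 5: 21.0 × 1.26⁵ = 66.69
Step 6: 21.0 × 1.26⁶ = 84.03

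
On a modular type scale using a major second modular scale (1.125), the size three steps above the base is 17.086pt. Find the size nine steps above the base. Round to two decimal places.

34.64pt

Moving from step +3 to step +9 is 6 steps up, so multiply by r⁶.
17.086 × 1.125⁶ = 17.086 × 2.02729 ≈ 34.638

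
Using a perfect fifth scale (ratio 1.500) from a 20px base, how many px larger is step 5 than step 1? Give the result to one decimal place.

Step 1: 20.0 × 1.500 = 30.000px
Step 5: 20.0 × 1.500⁵ = 151.875px
Difference: 151.875 − 30.000 = 121.875px

121.9px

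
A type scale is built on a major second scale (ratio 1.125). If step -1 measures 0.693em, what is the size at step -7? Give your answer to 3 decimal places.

0.342em

The gap is -7 − (-1) = -6 steps, so the factor is 1.125^-6.
0.693 ÷ 1.125⁶ = 0.693 ÷ 2.02729 ≈ 0.342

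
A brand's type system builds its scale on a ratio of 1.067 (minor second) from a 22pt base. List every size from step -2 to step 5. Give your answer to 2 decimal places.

Step -2: 22.0 ÷ 1.067² = 19.32
Step -1: 22.0 ÷ 1.067 = 20.62
Step 0: 22pt
Step 1: 22.0 × 1.067 = 23.47
Step 2: 22.0 × 1.067² = 25.05
Step 3: 22.0 × 1.067³ = 26.72
Step 4: 22.0 × 1.067⁴ = 28.52
Step 5: 22.0 × 1.067⁵ = 30.43

19.32pt, 20.62pt, 22.00pt, 23.47pt, 25.05pt, 26.72pt, 28.52pt, 30.43pt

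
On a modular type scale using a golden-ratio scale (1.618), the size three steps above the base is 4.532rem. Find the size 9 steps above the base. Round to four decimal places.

4.532 × 1.618⁶ = 4.532 × 17.94201 ≈ 81.3132

81.3132rem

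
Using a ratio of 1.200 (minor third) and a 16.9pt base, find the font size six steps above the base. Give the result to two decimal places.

Every step multiplies by the scale ratio.
16.9 × 1.200⁶ = 16.9 × 2.98598 ≈ 50.46

50.46pt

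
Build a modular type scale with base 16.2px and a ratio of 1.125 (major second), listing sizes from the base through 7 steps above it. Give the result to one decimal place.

Step 0: 16.2px
Step 1: 16.2 × 1.125 = 18.2
Step 2: 16.2 × 1.125² = 20.5
Step 3: 16.2 × 1.125³ = 23.1
Step 4: 16.2 × 1.125⁴ = 25.9
Step 5: 16.2 × 1.125⁵ = 29.2
Step 6: 16.2 × 1.125⁶ = 32.8
Step 7: 16.2 × 1.125⁷ = 36.9

16.2px, 18.2px, 20.5px, 23.1px, 25.9px, 29.2px, 32.8px, 36.9px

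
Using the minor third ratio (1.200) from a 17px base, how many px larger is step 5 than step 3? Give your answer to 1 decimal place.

Step 3: 17.0 × 1.200³ = 29.376px
Step 5: 17.0 × 1.200⁵ = 42.301px
Difference: 42.301 − 29.376 = 12.925px

12.9px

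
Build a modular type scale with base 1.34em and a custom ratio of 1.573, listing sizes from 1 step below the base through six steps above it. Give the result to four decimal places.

Step -1: 1.34 ÷ 1.573 = 0.8519
Step 0: 1.34em
Step 1: 1.34 × 1.573 = 2.1078
Step 2: 1.34 × 1.573² = 3.3156
Step 3: 1.34 × 1.573³ = 5.2154
Step 4: 1.34 × 1.573⁴ = 8.2039
Step 5: 1.34 × 1.573⁵ = 12.9047
Step 6: 1.34 × 1.573⁶ = 20.2991

0.8519em, 1.3400em, 2.1078em, 3.3156em, 5.2154em, 8.2039em, 12.9047em, 20.2991em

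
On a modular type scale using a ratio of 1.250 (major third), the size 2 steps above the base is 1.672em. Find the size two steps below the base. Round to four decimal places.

0.6849em

The gap is -2 − (2) = -4 steps, so the factor is 1.250^-4.
1.672 ÷ 1.250⁴ = 1.672 ÷ 2.44141 ≈ 0.6849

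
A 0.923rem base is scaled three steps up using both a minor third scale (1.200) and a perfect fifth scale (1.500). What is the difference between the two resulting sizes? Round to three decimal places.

1.520rem

Minor third: 0.923 × 1.200³ = 1.59494rem
Perfect fifth: 0.923 × 1.500³ = 3.11512rem
Difference: 3.11512 − 1.59494 = 1.52018rem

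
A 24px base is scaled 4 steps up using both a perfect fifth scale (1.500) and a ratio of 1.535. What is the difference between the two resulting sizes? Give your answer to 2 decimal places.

Perfect fifth: 24.0 × 1.500⁴ = 121.5000px
At 1.535: 24.0 × 1.535⁴ = 133.2431px
Difference: 133.2431 − 121.5000 = 11.7431px

11.74px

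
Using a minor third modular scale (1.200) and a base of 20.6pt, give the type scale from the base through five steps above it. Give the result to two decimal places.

20.60pt, 24.72pt, 29.66pt, 35.60pt, 42.72pt, 51.26pt

Step 0: 20.6pt
Step 1: 20.6 × 1.200 = 24.72
Step 2: 20.6 × 1.200² = 29.66
Step 3: 20.6 × 1.200³ = 35.60
Step 4: 20.6 × 1.200⁴ = 42.72
Step 5: 20.6 × 1.200⁵ = 51.26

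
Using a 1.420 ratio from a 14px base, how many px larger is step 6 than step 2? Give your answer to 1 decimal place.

Step 2: 14.0 × 1.420² = 28.230px
Step 6: 14.0 × 1.420⁶ = 114.778px
Difference: 114.778 − 28.230 = 86.548px

86.5px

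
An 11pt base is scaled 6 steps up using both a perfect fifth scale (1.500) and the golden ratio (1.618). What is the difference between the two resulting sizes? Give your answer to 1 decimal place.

72.1pt

Perfect fifth: 11.0 × 1.500⁶ = 125.297pt
Golden ratio: 11.0 × 1.618⁶ = 197.362pt
Difference: 197.362 − 125.297 = 72.065pt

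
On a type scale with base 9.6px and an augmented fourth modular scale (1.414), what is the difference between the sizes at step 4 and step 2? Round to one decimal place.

19.2px

Step 2: 9.6 × 1.414² = 19.194px
Step 4: 9.6 × 1.414⁴ = 38.377px
Difference: 38.377 − 19.194 = 19.183px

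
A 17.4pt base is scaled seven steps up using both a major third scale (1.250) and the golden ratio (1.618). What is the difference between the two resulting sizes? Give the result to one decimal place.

422.2pt

Major third: 17.4 × 1.250⁷ = 82.970pt
Golden ratio: 17.4 × 1.618⁷ = 505.125pt
Difference: 505.125 − 82.970 = 422.155pt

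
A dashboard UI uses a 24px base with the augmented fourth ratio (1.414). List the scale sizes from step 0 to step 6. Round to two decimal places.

Step 0: 24px
Step 1: 24.0 × 1.414 = 33.94
Step 2: 24.0 × 1.414² = 47.99
Step 3: 24.0 × 1.414³ = 67.85
Step 4: 24.0 × 1.414⁴ = 95.94
Step 5: 24.0 × 1.414⁵ = 135.66
Step 6: 24.0 × 1.414⁶ = 191.83

24.00px, 33.94px, 47.99px, 67.85px, 95.94px, 135.66px, 191.83px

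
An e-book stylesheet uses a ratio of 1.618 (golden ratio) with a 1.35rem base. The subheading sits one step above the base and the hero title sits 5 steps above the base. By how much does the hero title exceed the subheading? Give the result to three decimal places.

12.786rem

Step 1: 1.35 × 1.618 = 2.18430rem
Step 5: 1.35 × 1.618⁵ = 14.97016rem
Difference: 14.97016 − 2.18430 = 12.78586rem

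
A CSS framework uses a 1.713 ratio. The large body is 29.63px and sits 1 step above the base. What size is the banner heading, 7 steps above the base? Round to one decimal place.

29.63 × 1.713⁶ = 29.63 × 25.26645 ≈ 748.645

748.6px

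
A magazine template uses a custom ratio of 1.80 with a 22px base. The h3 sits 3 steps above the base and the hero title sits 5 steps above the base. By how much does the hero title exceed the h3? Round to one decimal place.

Step 3: 22.0 × 1.80³ = 128.304px
Step 5: 22.0 × 1.80⁵ = 415.705px
Difference: 415.705 − 128.304 = 287.401px

287.4px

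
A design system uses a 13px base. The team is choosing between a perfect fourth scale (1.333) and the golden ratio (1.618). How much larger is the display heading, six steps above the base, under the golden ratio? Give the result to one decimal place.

Perfect fourth: 13.0 × 1.333⁶ = 72.933px
Golden ratio: 13.0 × 1.618⁶ = 233.246px
Difference: 233.246 − 72.933 = 160.313px

160.3px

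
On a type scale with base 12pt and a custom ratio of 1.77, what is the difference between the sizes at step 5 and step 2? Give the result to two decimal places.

Step 2: 12.0 × 1.77² = 37.5948pt
Step 5: 12.0 × 1.77⁵ = 208.4719pt
Difference: 208.4719 − 37.5948 = 170.8771pt

170.88pt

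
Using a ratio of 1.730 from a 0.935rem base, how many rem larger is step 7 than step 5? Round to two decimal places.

Step 5: 0.935 × 1.730⁵ = 14.4891rem
Step 7: 0.935 × 1.730⁷ = 43.3645rem
Difference: 43.3645 − 14.4891 = 28.8754rem

28.88rem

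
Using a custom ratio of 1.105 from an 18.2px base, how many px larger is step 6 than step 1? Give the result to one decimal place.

Step 1: 18.2 × 1.105 = 20.111px
Step 6: 18.2 × 1.105⁶ = 33.132px
Difference: 33.132 − 20.111 = 13.021px

13.0px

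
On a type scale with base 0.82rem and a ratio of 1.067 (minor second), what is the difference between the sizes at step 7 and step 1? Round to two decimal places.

Step 1: 0.82 × 1.067 = 0.8749rem
Step 7: 0.82 × 1.067⁷ = 1.2911rem
Difference: 1.2911 − 0.8749 = 0.4162rem

0.42rem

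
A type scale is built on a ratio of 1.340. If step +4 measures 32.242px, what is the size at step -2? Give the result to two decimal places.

5.57px

The gap is -2 − (4) = -6 steps, so the factor is 1.340^-6.
32.242 ÷ 1.340⁶ = 32.242 ÷ 5.78934 ≈ 5.569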